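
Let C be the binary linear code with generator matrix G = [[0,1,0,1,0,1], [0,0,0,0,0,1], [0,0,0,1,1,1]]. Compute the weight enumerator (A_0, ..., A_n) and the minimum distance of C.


Weight distribution: A_0 = 1, A_1 = 1, A_2 = 3, A_3 = 3. Minimum distance d = 1.

Enumerate all 2^3 = 8 messages m ∈ F_2^3.
For each, compute codeword c = mG in F_2^6, then tally its weight.
  m = 000 → c = 000000, weight = 0.
  m = 100 → c = 010101, weight = 3.
  m = 010 → c = 000001, weight = 1.
  m = 110 → c = 010100, weight = 2.
  m = 001 → c = 000111, weight = 3.
  m = 101 → c = 010010, weight = 2.
  m = 011 → c = 000110, weight = 2.
  m = 111 → c = 010011, weight = 3.
Tally weights:
  weight 0: 1 codewords.
  weight 1: 1 codewords.
  weight 2: 3 codewords.
  weight 3: 3 codewords.
Minimum distance d = smallest w > 0 with A_w > 0 = 1.
Sanity: Σ A_w = 8 = 2^3 = 8 ✓.


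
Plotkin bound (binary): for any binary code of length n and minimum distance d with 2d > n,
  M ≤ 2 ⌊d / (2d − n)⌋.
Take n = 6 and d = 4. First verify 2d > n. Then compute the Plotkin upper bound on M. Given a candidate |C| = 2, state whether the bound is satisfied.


Plotkin bound M ≤ 4; given |C| = 2 ≤ bound (satisfied).

Check applicability: 2d = 8, n = 6.
2d − n = 2 > 0, so Plotkin applies.
Compute d/(2d−n) = 4/2 ≈ 2.0000.
⌊d/(2d−n)⌋ = 2.
Plotkin bound: M ≤ 2·2 = 4.
Given |C| = 2, check: satisfied.
This |C| is below the Plotkin bound.


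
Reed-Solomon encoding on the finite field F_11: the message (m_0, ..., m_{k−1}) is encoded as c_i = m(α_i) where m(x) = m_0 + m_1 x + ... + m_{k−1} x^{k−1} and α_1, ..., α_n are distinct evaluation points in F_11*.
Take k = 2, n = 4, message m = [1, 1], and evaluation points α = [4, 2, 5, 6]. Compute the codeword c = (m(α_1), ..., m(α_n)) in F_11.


c = [5, 3, 6, 7]

Message polynomial: m(x) = 1 + 1·x (mod 11).
For each evaluation point α_i, compute m(α_i) mod 11:
  α_1 = 4: Horner steps 1 → 5, so m(4) = 5.
  α_2 = 2: Horner steps 1 → 3, so m(2) = 3.
  α_3 = 5: Horner steps 1 → 6, so m(5) = 6.
  α_4 = 6: Horner steps 1 → 7, so m(6) = 7.
Codeword c = [5, 3, 6, 7] ∈ F_11^4.


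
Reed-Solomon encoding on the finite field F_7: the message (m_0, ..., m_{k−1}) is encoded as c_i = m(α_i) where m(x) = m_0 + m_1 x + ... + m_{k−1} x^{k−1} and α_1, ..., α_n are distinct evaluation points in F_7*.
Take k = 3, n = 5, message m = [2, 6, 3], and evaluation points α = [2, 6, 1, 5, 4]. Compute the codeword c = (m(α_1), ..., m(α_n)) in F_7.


c = [5, 6, 4, 2, 4]

Message polynomial: m(x) = 2 + 6·x + 3·x^2 (mod 7).
For each evaluation point α_i, compute m(α_i) mod 7:
  α_1 = 2: Horner steps 3 → 5 → 5, so m(2) = 5.
  α_2 = 6: Horner steps 3 → 3 → 6, so m(6) = 6.
  α_3 = 1: Horner steps 3 → 2 → 4, so m(1) = 4.
  α_4 = 5: Horner steps 3 → 0 → 2, so m(5) = 2.
  α_5 = 4: Horner steps 3 → 4 → 4, so m(4) = 4.
Codeword c = [5, 6, 4, 2, 4] ∈ F_7^5.


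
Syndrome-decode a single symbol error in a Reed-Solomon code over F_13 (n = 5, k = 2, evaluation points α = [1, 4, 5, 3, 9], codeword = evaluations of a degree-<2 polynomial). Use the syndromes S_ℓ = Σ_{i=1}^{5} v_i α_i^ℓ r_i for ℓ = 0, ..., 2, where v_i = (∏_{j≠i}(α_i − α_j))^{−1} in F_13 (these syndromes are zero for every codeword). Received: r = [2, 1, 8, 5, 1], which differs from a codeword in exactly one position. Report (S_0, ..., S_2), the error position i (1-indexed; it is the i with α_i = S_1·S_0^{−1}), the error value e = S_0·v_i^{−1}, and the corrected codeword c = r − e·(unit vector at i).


S = (7, 2, 8), error at position 2, error magnitude e = 1, c = [2, 0, 8, 5, 1].

Step 1: column multipliers v_i = (∏_{j≠i}(α_i − α_j))^{−1} mod 13.
  i = 1 (α = 1): (1−4)(1−5)(1−3)(1−9) = (−3)·(−4)·(−2)·(−8) = 192 ≡ 10, so v_1 = 10^{−1} = 4 (mod 13).
  i = 2 (α = 4): (4−1)(4−5)(4−3)(4−9) = 3·(−1)·1·(−5) = 15 ≡ 2, so v_2 = 2^{−1} = 7 (mod 13).
  i = 3 (α = 5): (5−1)(5−4)(5−3)(5−9) = 4·1·2·(−4) = −32 ≡ 7, so v_3 = 7^{−1} = 2 (mod 13).
  i = 4 (α = 3): (3−1)(3−4)(3−5)(3−9) = 2·(−1)·(−2)·(−6) = −24 ≡ 2, so v_4 = 2^{−1} = 7 (mod 13).
  i = 5 (α = 9): (9−1)(9−4)(9−5)(9−3) = 8·5·4·6 = 960 ≡ 11, so v_5 = 11^{−1} = 6 (mod 13).
  v = [4, 7, 2, 7, 6].
Step 2: syndromes of r = [2, 1, 8, 5, 1] (all sums mod 13).
  S_0 = Σ v_i r_i = 4·2 + 7·1 + 2·8 + 7·5 + 6·1 = 72 ≡ 7.
  S_1 = Σ v_i α_i r_i = 4·1·2 + 7·4·1 + 2·5·8 + 7·3·5 + 6·9·1 = 275 ≡ 2.
  α_i^2 mod 13 = [1, 3, 12, 9, 3].
  S_2 = Σ v_i α_i^2 r_i = 4·1·2 + 7·3·1 + 2·12·8 + 7·9·5 + 6·3·1 = 554 ≡ 8.
  S = (7, 2, 8) ≠ 0, so r is not a codeword (an error is present).
Step 3: locate the error. For a single error e at position i, S_ℓ = v_i·e·α_i^ℓ, so α_err = S_1/S_0.
  S_0^{−1} = 7^{−1} = 2 (mod 13), so α_err = 2·2 = 4 ≡ 4 = α_2. Error position i = 2.
  Consistency check: S_2/S_1 = 8·7 = 56 ≡ 4 = α_err ✓ (single-error assumption holds).
Step 4: error magnitude e = S_0/v_2 = S_0·∏_{j≠2}(α_2 − α_j) = 7·2 = 14 ≡ 1 (mod 13).
Step 5: correct position 2: c_2 = r_2 − e = 1 − 1 ≡ 0 (mod 13). Hence c = [2, 0, 8, 5, 1].
  Check: interpolating c through the α_i gives m(x) = 7 + 8·x (degree < 2) with m(α_i) = c_i for every i, so c is indeed a codeword.


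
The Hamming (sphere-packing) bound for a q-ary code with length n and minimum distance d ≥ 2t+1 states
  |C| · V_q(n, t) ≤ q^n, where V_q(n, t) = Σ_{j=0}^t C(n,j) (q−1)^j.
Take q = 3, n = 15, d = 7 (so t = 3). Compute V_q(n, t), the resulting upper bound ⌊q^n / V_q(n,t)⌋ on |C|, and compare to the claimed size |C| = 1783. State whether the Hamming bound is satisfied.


V_q(n, t) = 4091, q^n = 14348907, Hamming bound = 3507, |C| = 1783 ≤ bound (satisfied).

Step 1: Compute V_q(n, t) = Σ_{j=0}^3 C(n, j) (q−1)^j.
  j = 0: C(15,0)·(2)^0 = 1·1 = 1.
  j = 1: C(15,1)·(2)^1 = 15·2 = 30.
  j = 2: C(15,2)·(2)^2 = 105·4 = 420.
  j = 3: C(15,3)·(2)^3 = 455·8 = 3640.
  V_q(n, t) = 1 + 30 + 420 + 3640 = 4091.
Step 2: q^n = 3^15 = 14348907.
Step 3: Hamming bound ⌊q^n / V_q(n,t)⌋ = ⌊14348907/4091⌋ = 3507.
Step 4: Compare |C| = 1783 to 3507: satisfied.
The claimed |C| lies below the Hamming bound.


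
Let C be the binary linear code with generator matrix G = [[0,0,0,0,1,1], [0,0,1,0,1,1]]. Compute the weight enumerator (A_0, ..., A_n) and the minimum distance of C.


Weight distribution: A_0 = 1, A_1 = 1, A_2 = 1, A_3 = 1. Minimum distance d = 1.

Enumerate all 2^2 = 4 messages m ∈ F_2^2.
For each, compute codeword c = mG in F_2^6, then tally its weight.
  m = 00 → c = 000000, weight = 0.
  m = 10 → c = 000011, weight = 2.
  m = 01 → c = 001011, weight = 3.
  m = 11 → c = 001000, weight = 1.
Tally weights:
  weight 0: 1 codewords.
  weight 1: 1 codewords.
  weight 2: 1 codewords.
  weight 3: 1 codewords.
Minimum distance d = smallest w > 0 with A_w > 0 = 1.
Sanity: Σ A_w = 4 = 2^2 = 4 ✓.


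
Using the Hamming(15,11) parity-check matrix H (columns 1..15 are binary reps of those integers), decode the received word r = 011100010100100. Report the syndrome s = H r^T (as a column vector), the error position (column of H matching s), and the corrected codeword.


s = (1, 0, 1, 0)^T, error position = 10, corrected codeword c = 011100010000100

Compute s = H r^T mod 2 one row at a time:
  s_1 = 1 + 0 + 1 + 0 + 0 + 1 + 0 + 0 = 3 ≡ 1 (mod 2).
  s_2 = 1 + 0 + 0 + 0 + 0 + 1 + 0 + 0 = 2 ≡ 0 (mod 2).
  s_3 = 1 + 1 + 0 + 0 + 1 + 0 + 0 + 0 = 3 ≡ 1 (mod 2).
  s_4 = 0 + 1 + 0 + 0 + 0 + 0 + 1 + 0 = 2 ≡ 0 (mod 2).
s = (1, 0, 1, 0)^T — this equals column 10 of H (binary 1010), so error is at position 10.
Correct: flip bit 10 of r = 011100010100100 to get c = 011100010000100.


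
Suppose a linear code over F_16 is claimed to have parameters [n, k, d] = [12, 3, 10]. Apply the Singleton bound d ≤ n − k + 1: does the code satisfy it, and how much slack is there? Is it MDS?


Singleton RHS = n − k + 1 = 10, slack = 0, bound satisfied, MDS.

Singleton bound: d ≤ n − k + 1.
Here n = 12, k = 3, so n − k + 1 = 10.
Given d = 10, check d ≤ 10: YES.
Slack = (n − k + 1) − d = 0.
The code is MDS (slack = 0).
Description: the claimed parameters are [12, 3, 10]_16; such a code would be MDS (meets Singleton bound).


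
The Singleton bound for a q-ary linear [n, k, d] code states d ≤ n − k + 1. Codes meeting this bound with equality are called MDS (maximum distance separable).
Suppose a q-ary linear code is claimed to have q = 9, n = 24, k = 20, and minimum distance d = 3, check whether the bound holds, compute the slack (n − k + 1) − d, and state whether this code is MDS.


Singleton RHS = n − k + 1 = 5, slack = 2, bound satisfied, not MDS.

Singleton bound: d ≤ n − k + 1.
Here n = 24, k = 20, so n − k + 1 = 5.
Given d = 3, check d ≤ 5: YES.
Slack = (n − k + 1) − d = 2.
The code is NOT MDS (slack = 2 > 0).
Description: the claimed parameters are [24, 20, 3]_9; such a code would be non-MDS.


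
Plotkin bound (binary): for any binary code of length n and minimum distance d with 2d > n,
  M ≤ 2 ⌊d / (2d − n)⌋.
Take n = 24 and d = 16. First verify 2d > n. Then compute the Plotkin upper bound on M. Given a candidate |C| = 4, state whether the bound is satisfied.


Plotkin bound M ≤ 4; given |C| = 4 ≤ bound (satisfied).

Check applicability: 2d = 32, n = 24.
2d − n = 8 > 0, so Plotkin applies.
Compute d/(2d−n) = 16/8 ≈ 2.0000.
⌊d/(2d−n)⌋ = 2.
Plotkin bound: M ≤ 2·2 = 4.
Given |C| = 4, check: satisfied.
This |C| is at the Plotkin bound.


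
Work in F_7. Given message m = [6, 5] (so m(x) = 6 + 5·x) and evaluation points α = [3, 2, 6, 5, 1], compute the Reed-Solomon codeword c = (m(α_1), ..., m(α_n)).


c = [0, 2, 1, 3, 4]

Message polynomial: m(x) = 6 + 5·x (mod 7).
For each evaluation point α_i, compute m(α_i) mod 7:
  α_1 = 3: Horner steps 5 → 0, so m(3) = 0.
  α_2 = 2: Horner steps 5 → 2, so m(2) = 2.
  α_3 = 6: Horner steps 5 → 1, so m(6) = 1.
  α_4 = 5: Horner steps 5 → 3, so m(5) = 3.
  α_5 = 1: Horner steps 5 → 4, so m(1) = 4.
Codeword c = [0, 2, 1, 3, 4] ∈ F_7^5.


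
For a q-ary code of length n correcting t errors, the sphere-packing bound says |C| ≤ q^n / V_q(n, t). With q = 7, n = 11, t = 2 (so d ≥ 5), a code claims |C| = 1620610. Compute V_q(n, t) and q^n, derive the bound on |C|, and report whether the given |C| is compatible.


V_q(n, t) = 2047, q^n = 1977326743, Hamming bound = 965963, |C| = 1620610 > bound (violated).

Step 1: Compute V_q(n, t) = Σ_{j=0}^2 C(n, j) (q−1)^j.
  j = 0: C(11,0)·(6)^0 = 1·1 = 1.
  j = 1: C(11,1)·(6)^1 = 11·6 = 66.
  j = 2: C(11,2)·(6)^2 = 55·36 = 1980.
  V_q(n, t) = 1 + 66 + 1980 = 2047.
Step 2: q^n = 7^11 = 1977326743.
Step 3: Hamming bound ⌊q^n / V_q(n,t)⌋ = ⌊1977326743/2047⌋ = 965963.
Step 4: Compare |C| = 1620610 to 965963: violated.
The claimed |C| lies above the Hamming bound, so no 7-ary code of length 11 with d ≥ 5 can have 1620610 codewords.


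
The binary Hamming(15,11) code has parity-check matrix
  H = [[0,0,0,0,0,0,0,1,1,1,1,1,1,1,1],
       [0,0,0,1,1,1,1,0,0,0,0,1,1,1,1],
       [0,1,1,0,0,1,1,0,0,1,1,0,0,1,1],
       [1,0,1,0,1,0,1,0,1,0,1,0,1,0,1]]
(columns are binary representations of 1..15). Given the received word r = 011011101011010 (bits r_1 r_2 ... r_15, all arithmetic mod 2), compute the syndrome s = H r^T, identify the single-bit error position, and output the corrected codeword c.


s = (0, 1, 0, 1)^T, error position = 5, corrected codeword c = 011001101011010

Compute s = H r^T mod 2 one row at a time:
  s_1 = 0 + 1 + 0 + 1 + 1 + 0 + 1 + 0 = 4 ≡ 0 (mod 2).
  s_2 = 0 + 1 + 1 + 1 + 1 + 0 + 1 + 0 = 5 ≡ 1 (mod 2).
  s_3 = 1 + 1 + 1 + 1 + 0 + 1 + 1 + 0 = 6 ≡ 0 (mod 2).
  s_4 = 0 + 1 + 1 + 1 + 1 + 1 + 0 + 0 = 5 ≡ 1 (mod 2).
s = (0, 1, 0, 1)^T — this equals column 5 of H (binary 0101), so error is at position 5.
Correct: flip bit 5 of r = 011011101011010 to get c = 011001101011010.


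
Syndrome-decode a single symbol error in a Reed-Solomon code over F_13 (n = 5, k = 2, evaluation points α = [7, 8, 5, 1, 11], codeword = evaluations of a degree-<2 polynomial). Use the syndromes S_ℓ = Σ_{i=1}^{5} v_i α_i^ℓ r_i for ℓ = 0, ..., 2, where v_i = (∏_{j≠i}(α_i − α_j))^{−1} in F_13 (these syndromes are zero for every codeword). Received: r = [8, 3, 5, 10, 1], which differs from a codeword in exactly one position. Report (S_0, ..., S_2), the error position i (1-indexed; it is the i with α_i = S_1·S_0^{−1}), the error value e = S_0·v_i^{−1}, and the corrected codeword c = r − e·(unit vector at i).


S = (8, 8, 8), error at position 4, error magnitude e = 11, c = [8, 3, 5, 12, 1].

Step 1: column multipliers v_i = (∏_{j≠i}(α_i − α_j))^{−1} mod 13.
  i = 1 (α = 7): (7−8)(7−5)(7−1)(7−11) = (−1)·2·6·(−4) = 48 ≡ 9, so v_1 = 9^{−1} = 3 (mod 13).
  i = 2 (α = 8): (8−7)(8−5)(8−1)(8−11) = 1·3·7·(−3) = −63 ≡ 2, so v_2 = 2^{−1} = 7 (mod 13).
  i = 3 (α = 5): (5−7)(5−8)(5−1)(5−11) = (−2)·(−3)·4·(−6) = −144 ≡ 12, so v_3 = 12^{−1} = 12 (mod 13).
  i = 4 (α = 1): (1−7)(1−8)(1−5)(1−11) = (−6)·(−7)·(−4)·(−10) = 1680 ≡ 3, so v_4 = 3^{−1} = 9 (mod 13).
  i = 5 (α = 11): (11−7)(11−8)(11−5)(11−1) = 4·3·6·10 = 720 ≡ 5, so v_5 = 5^{−1} = 8 (mod 13).
  v = [3, 7, 12, 9, 8].
Step 2: syndromes of r = [8, 3, 5, 10, 1] (all sums mod 13).
  S_0 = Σ v_i r_i = 3·8 + 7·3 + 12·5 + 9·10 + 8·1 = 203 ≡ 8.
  S_1 = Σ v_i α_i r_i = 3·7·8 + 7·8·3 + 12·5·5 + 9·1·10 + 8·11·1 = 814 ≡ 8.
  α_i^2 mod 13 = [10, 12, 12, 1, 4].
  S_2 = Σ v_i α_i^2 r_i = 3·10·8 + 7·12·3 + 12·12·5 + 9·1·10 + 8·4·1 = 1334 ≡ 8.
  S = (8, 8, 8) ≠ 0, so r is not a codeword (an error is present).
Step 3: locate the error. For a single error e at position i, S_ℓ = v_i·e·α_i^ℓ, so α_err = S_1/S_0.
  S_0^{−1} = 8^{−1} = 5 (mod 13), so α_err = 8·5 = 40 ≡ 1 = α_4. Error position i = 4.
  Consistency check: S_2/S_1 = 8·5 = 40 ≡ 1 = α_err ✓ (single-error assumption holds).
Step 4: error magnitude e = S_0/v_4 = S_0·∏_{j≠4}(α_4 − α_j) = 8·3 = 24 ≡ 11 (mod 13).
Step 5: correct position 4: c_4 = r_4 − e = 10 − 11 ≡ 12 (mod 13). Hence c = [8, 3, 5, 12, 1].
  Check: interpolating c through the α_i gives m(x) = 4 + 8·x (degree < 2) with m(α_i) = c_i for every i, so c is indeed a codeword.


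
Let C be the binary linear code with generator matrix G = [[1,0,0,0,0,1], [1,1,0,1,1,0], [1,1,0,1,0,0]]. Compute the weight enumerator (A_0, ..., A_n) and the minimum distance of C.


Weight distribution: A_0 = 1, A_1 = 1, A_2 = 1, A_3 = 3, A_4 = 2. Minimum distance d = 1.

Enumerate all 2^3 = 8 messages m ∈ F_2^3.
For each, compute codeword c = mG in F_2^6, then tally its weight.
  m = 000 → c = 000000, weight = 0.
  m = 100 → c = 100001, weight = 2.
  m = 010 → c = 110110, weight = 4.
  m = 110 → c = 010111, weight = 4.
  m = 001 → c = 110100, weight = 3.
  m = 101 → c = 010101, weight = 3.
  m = 011 → c = 000010, weight = 1.
  m = 111 → c = 100011, weight = 3.
Tally weights:
  weight 0: 1 codewords.
  weight 1: 1 codewords.
  weight 2: 1 codewords.
  weight 3: 3 codewords.
  weight 4: 2 codewords.
Minimum distance d = smallest w > 0 with A_w > 0 = 1.
Sanity: Σ A_w = 8 = 2^3 = 8 ✓.


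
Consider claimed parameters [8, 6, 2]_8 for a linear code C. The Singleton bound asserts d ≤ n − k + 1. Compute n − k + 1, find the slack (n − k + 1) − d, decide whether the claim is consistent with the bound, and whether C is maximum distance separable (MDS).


Singleton RHS = n − k + 1 = 3, slack = 1, bound satisfied, not MDS.

Singleton bound: d ≤ n − k + 1.
Here n = 8, k = 6, so n − k + 1 = 3.
Given d = 2, check d ≤ 3: YES.
Slack = (n − k + 1) − d = 1.
The code is NOT MDS (slack = 1 > 0).
Description: the claimed parameters are [8, 6, 2]_8; such a code would be non-MDS.


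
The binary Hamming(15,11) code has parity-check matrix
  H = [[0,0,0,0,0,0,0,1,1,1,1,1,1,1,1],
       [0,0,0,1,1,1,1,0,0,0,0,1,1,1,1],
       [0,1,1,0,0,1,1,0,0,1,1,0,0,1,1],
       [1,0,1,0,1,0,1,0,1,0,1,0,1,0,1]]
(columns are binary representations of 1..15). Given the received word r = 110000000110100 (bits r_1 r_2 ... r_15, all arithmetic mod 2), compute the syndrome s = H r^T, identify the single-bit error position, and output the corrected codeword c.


s = (1, 1, 1, 1)^T, error position = 15, corrected codeword c = 110000000110101

Compute s = H r^T mod 2 one row at a time:
  s_1 = 0 + 0 + 1 + 1 + 0 + 1 + 0 + 0 = 3 ≡ 1 (mod 2).
  s_2 = 0 + 0 + 0 + 0 + 0 + 1 + 0 + 0 = 1 ≡ 1 (mod 2).
  s_3 = 1 + 0 + 0 + 0 + 1 + 1 + 0 + 0 = 3 ≡ 1 (mod 2).
  s_4 = 1 + 0 + 0 + 0 + 0 + 1 + 1 + 0 = 3 ≡ 1 (mod 2).
s = (1, 1, 1, 1)^T — this equals column 15 of H (binary 1111), so error is at position 15.
Correct: flip bit 15 of r = 110000000110100 to get c = 110000000110101.


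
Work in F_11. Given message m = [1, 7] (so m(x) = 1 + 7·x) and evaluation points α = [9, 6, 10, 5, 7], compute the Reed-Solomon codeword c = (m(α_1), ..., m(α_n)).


c = [9, 10, 5, 3, 6]

Message polynomial: m(x) = 1 + 7·x (mod 11).
For each evaluation point α_i, compute m(α_i) mod 11:
  α_1 = 9: Horner steps 7 → 9, so m(9) = 9.
  α_2 = 6: Horner steps 7 → 10, so m(6) = 10.
  α_3 = 10: Horner steps 7 → 5, so m(10) = 5.
  α_4 = 5: Horner steps 7 → 3, so m(5) = 3.
  α_5 = 7: Horner steps 7 → 6, so m(7) = 6.
Codeword c = [9, 10, 5, 3, 6] ∈ F_11^5.


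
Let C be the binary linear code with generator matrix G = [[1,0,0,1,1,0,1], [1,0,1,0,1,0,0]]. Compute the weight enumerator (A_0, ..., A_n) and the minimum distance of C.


Weight distribution: A_0 = 1, A_3 = 2, A_4 = 1. Minimum distance d = 3.

Enumerate all 2^2 = 4 messages m ∈ F_2^2.
For each, compute codeword c = mG in F_2^7, then tally its weight.
  m = 00 → c = 0000000, weight = 0.
  m = 10 → c = 1001101, weight = 4.
  m = 01 → c = 1010100, weight = 3.
  m = 11 → c = 0011001, weight = 3.
Tally weights:
  weight 0: 1 codewords.
  weight 3: 2 codewords.
  weight 4: 1 codewords.
Minimum distance d = smallest w > 0 with A_w > 0 = 3.
Sanity: Σ A_w = 4 = 2^2 = 4 ✓.


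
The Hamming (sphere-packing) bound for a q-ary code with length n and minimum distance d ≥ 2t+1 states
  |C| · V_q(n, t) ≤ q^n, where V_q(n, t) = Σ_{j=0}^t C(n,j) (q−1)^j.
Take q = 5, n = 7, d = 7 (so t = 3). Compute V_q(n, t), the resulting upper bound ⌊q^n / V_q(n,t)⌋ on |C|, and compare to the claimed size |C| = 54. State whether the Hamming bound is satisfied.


V_q(n, t) = 2605, q^n = 78125, Hamming bound = 29, |C| = 54 > bound (violated).

Step 1: Compute V_q(n, t) = Σ_{j=0}^3 C(n, j) (q−1)^j.
  j = 0: C(7,0)·(4)^0 = 1·1 = 1.
  j = 1: C(7,1)·(4)^1 = 7·4 = 28.
  j = 2: C(7,2)·(4)^2 = 21·16 = 336.
  j = 3: C(7,3)·(4)^3 = 35·64 = 2240.
  V_q(n, t) = 1 + 28 + 336 + 2240 = 2605.
Step 2: q^n = 5^7 = 78125.
Step 3: Hamming bound ⌊q^n / V_q(n,t)⌋ = ⌊78125/2605⌋ = 29.
Step 4: Compare |C| = 54 to 29: violated.
The claimed |C| lies above the Hamming bound, so no 5-ary code of length 7 with d ≥ 7 can have 54 codewords.


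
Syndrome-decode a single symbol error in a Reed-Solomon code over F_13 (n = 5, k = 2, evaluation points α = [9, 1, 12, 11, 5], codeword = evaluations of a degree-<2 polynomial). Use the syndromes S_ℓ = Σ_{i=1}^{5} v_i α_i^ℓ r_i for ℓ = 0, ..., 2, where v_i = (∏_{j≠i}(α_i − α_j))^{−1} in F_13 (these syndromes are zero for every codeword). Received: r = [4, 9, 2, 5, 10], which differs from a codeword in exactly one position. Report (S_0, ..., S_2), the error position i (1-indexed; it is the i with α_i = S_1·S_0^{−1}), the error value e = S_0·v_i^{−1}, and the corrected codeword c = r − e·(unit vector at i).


S = (11, 8, 7), error at position 1, error magnitude e = 6, c = [11, 9, 2, 5, 10].

Step 1: column multipliers v_i = (∏_{j≠i}(α_i − α_j))^{−1} mod 13.
  i = 1 (α = 9): (9−1)(9−12)(9−11)(9−5) = 8·(−3)·(−2)·4 = 192 ≡ 10, so v_1 = 10^{−1} = 4 (mod 13).
  i = 2 (α = 1): (1−9)(1−12)(1−11)(1−5) = (−8)·(−11)·(−10)·(−4) = 3520 ≡ 10, so v_2 = 10^{−1} = 4 (mod 13).
  i = 3 (α = 12): (12−9)(12−1)(12−11)(12−5) = 3·11·1·7 = 231 ≡ 10, so v_3 = 10^{−1} = 4 (mod 13).
  i = 4 (α = 11): (11−9)(11−1)(11−12)(11−5) = 2·10·(−1)·6 = −120 ≡ 10, so v_4 = 10^{−1} = 4 (mod 13).
  i = 5 (α = 5): (5−9)(5−1)(5−12)(5−11) = (−4)·4·(−7)·(−6) = −672 ≡ 4, so v_5 = 4^{−1} = 10 (mod 13).
  v = [4, 4, 4, 4, 10].
Step 2: syndromes of r = [4, 9, 2, 5, 10] (all sums mod 13).
  S_0 = Σ v_i r_i = 4·4 + 4·9 + 4·2 + 4·5 + 10·10 = 180 ≡ 11.
  S_1 = Σ v_i α_i r_i = 4·9·4 + 4·1·9 + 4·12·2 + 4·11·5 + 10·5·10 = 996 ≡ 8.
  α_i^2 mod 13 = [3, 1, 1, 4, 12].
  S_2 = Σ v_i α_i^2 r_i = 4·3·4 + 4·1·9 + 4·1·2 + 4·4·5 + 10·12·10 = 1372 ≡ 7.
  S = (11, 8, 7) ≠ 0, so r is not a codeword (an error is present).
Step 3: locate the error. For a single error e at position i, S_ℓ = v_i·e·α_i^ℓ, so α_err = S_1/S_0.
  S_0^{−1} = 11^{−1} = 6 (mod 13), so α_err = 8·6 = 48 ≡ 9 = α_1. Error position i = 1.
  Consistency check: S_2/S_1 = 7·5 = 35 ≡ 9 = α_err ✓ (single-error assumption holds).
Step 4: error magnitude e = S_0/v_1 = S_0·∏_{j≠1}(α_1 − α_j) = 11·10 = 110 ≡ 6 (mod 13).
Step 5: correct position 1: c_1 = r_1 − e = 4 − 6 ≡ 11 (mod 13). Hence c = [11, 9, 2, 5, 10].
  Check: interpolating c through the α_i gives m(x) = 12 + 10·x (degree < 2) with m(α_i) = c_i for every i, so c is indeed a codeword.


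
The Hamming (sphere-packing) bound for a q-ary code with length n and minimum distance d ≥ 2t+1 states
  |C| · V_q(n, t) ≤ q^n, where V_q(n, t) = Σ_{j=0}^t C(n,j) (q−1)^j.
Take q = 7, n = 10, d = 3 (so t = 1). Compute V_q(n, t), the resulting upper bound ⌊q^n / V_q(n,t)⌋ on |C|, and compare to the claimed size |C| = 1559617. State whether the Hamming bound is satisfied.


V_q(n, t) = 61, q^n = 282475249, Hamming bound = 4630741, |C| = 1559617 ≤ bound (satisfied).

Step 1: Compute V_q(n, t) = Σ_{j=0}^1 C(n, j) (q−1)^j.
  j = 0: C(10,0)·(6)^0 = 1·1 = 1.
  j = 1: C(10,1)·(6)^1 = 10·6 = 60.
  V_q(n, t) = 1 + 60 = 61.
Step 2: q^n = 7^10 = 282475249.
Step 3: Hamming bound ⌊q^n / V_q(n,t)⌋ = ⌊282475249/61⌋ = 4630741.
Step 4: Compare |C| = 1559617 to 4630741: satisfied.
The claimed |C| lies below the Hamming bound.


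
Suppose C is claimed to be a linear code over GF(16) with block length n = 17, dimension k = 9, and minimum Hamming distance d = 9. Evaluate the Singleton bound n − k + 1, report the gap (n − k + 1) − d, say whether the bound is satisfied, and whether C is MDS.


Singleton RHS = n − k + 1 = 9, slack = 0, bound satisfied, MDS.

Singleton bound: d ≤ n − k + 1.
Here n = 17, k = 9, so n − k + 1 = 9.
Given d = 9, check d ≤ 9: YES.
Slack = (n − k + 1) − d = 0.
The code is MDS (slack = 0).
Description: the claimed parameters are [17, 9, 9]_16; such a code would be MDS (meets Singleton bound).


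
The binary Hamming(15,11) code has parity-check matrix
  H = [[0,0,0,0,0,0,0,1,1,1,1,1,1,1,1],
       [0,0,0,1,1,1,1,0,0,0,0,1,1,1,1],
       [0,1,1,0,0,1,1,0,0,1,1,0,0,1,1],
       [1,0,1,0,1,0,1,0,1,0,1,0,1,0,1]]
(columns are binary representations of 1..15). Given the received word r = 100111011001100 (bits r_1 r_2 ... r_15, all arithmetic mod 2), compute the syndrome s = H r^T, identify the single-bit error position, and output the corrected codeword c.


s = (0, 1, 1, 0)^T, error position = 6, corrected codeword c = 100110011001100

Compute s = H r^T mod 2 one row at a time:
  s_1 = 1 + 1 + 0 + 0 + 1 + 1 + 0 + 0 = 4 ≡ 0 (mod 2).
  s_2 = 1 + 1 + 1 + 0 + 1 + 1 + 0 + 0 = 5 ≡ 1 (mod 2).
  s_3 = 0 + 0 + 1 + 0 + 0 + 0 + 0 + 0 = 1 ≡ 1 (mod 2).
  s_4 = 1 + 0 + 1 + 0 + 1 + 0 + 1 + 0 = 4 ≡ 0 (mod 2).
s = (0, 1, 1, 0)^T — this equals column 6 of H (binary 0110), so error is at position 6.
Correct: flip bit 6 of r = 100111011001100 to get c = 100110011001100.


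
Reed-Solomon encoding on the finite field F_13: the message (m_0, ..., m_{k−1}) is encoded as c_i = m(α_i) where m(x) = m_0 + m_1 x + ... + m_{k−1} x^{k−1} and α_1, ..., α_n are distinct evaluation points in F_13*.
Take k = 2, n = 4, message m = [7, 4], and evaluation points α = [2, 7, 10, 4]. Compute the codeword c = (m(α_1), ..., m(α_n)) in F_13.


c = [2, 9, 8, 10]

Message polynomial: m(x) = 7 + 4·x (mod 13).
For each evaluation point α_i, compute m(α_i) mod 13:
  α_1 = 2: Horner steps 4 → 2, so m(2) = 2.
  α_2 = 7: Horner steps 4 → 9, so m(7) = 9.
  α_3 = 10: Horner steps 4 → 8, so m(10) = 8.
  α_4 = 4: Horner steps 4 → 10, so m(4) = 10.
Codeword c = [2, 9, 8, 10] ∈ F_13^4.


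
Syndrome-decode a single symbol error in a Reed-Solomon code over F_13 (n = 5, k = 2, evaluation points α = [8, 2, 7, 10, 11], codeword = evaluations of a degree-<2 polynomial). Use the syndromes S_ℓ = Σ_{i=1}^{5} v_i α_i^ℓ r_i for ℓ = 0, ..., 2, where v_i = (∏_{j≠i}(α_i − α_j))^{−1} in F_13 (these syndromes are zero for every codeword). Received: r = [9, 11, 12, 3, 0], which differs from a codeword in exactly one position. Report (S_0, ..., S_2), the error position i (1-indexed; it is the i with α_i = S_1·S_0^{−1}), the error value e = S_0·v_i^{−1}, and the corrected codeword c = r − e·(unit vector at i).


S = (5, 10, 7), error at position 2, error magnitude e = 10, c = [9, 1, 12, 3, 0].

Step 1: column multipliers v_i = (∏_{j≠i}(α_i − α_j))^{−1} mod 13.
  i = 1 (α = 8): (8−2)(8−7)(8−10)(8−11) = 6·1·(−2)·(−3) = 36 ≡ 10, so v_1 = 10^{−1} = 4 (mod 13).
  i = 2 (α = 2): (2−8)(2−7)(2−10)(2−11) = (−6)·(−5)·(−8)·(−9) = 2160 ≡ 2, so v_2 = 2^{−1} = 7 (mod 13).
  i = 3 (α = 7): (7−8)(7−2)(7−10)(7−11) = (−1)·5·(−3)·(−4) = −60 ≡ 5, so v_3 = 5^{−1} = 8 (mod 13).
  i = 4 (α = 10): (10−8)(10−2)(10−7)(10−11) = 2·8·3·(−1) = −48 ≡ 4, so v_4 = 4^{−1} = 10 (mod 13).
  i = 5 (α = 11): (11−8)(11−2)(11−7)(11−10) = 3·9·4·1 = 108 ≡ 4, so v_5 = 4^{−1} = 10 (mod 13).
  v = [4, 7, 8, 10, 10].
Step 2: syndromes of r = [9, 11, 12, 3, 0] (all sums mod 13).
  S_0 = Σ v_i r_i = 4·9 + 7·11 + 8·12 + 10·3 + 10·0 = 239 ≡ 5.
  S_1 = Σ v_i α_i r_i = 4·8·9 + 7·2·11 + 8·7·12 + 10·10·3 + 10·11·0 = 1414 ≡ 10.
  α_i^2 mod 13 = [12, 4, 10, 9, 4].
  S_2 = Σ v_i α_i^2 r_i = 4·12·9 + 7·4·11 + 8·10·12 + 10·9·3 + 10·4·0 = 1970 ≡ 7.
  S = (5, 10, 7) ≠ 0, so r is not a codeword (an error is present).
Step 3: locate the error. For a single error e at position i, S_ℓ = v_i·e·α_i^ℓ, so α_err = S_1/S_0.
  S_0^{−1} = 5^{−1} = 8 (mod 13), so α_err = 10·8 = 80 ≡ 2 = α_2. Error position i = 2.
  Consistency check: S_2/S_1 = 7·4 = 28 ≡ 2 = α_err ✓ (single-error assumption holds).
Step 4: error magnitude e = S_0/v_2 = S_0·∏_{j≠2}(α_2 − α_j) = 5·2 = 10 ≡ 10 (mod 13).
Step 5: correct position 2: c_2 = r_2 − e = 11 − 10 ≡ 1 (mod 13). Hence c = [9, 1, 12, 3, 0].
  Check: interpolating c through the α_i gives m(x) = 7 + 10·x (degree < 2) with m(α_i) = c_i for every i, so c is indeed a codeword.


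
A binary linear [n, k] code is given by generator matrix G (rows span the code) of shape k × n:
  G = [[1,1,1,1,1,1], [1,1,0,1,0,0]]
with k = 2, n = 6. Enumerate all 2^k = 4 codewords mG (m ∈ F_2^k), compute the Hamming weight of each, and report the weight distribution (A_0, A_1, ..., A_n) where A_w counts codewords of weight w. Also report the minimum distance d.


Weight distribution: A_0 = 1, A_3 = 2, A_6 = 1. Minimum distance d = 3.

Enumerate all 2^2 = 4 messages m ∈ F_2^2.
For each, compute codeword c = mG in F_2^6, then tally its weight.
  m = 00 → c = 000000, weight = 0.
  m = 10 → c = 111111, weight = 6.
  m = 01 → c = 110100, weight = 3.
  m = 11 → c = 001011, weight = 3.
Tally weights:
  weight 0: 1 codewords.
  weight 3: 2 codewords.
  weight 6: 1 codewords.
Minimum distance d = smallest w > 0 with A_w > 0 = 3.
Sanity: Σ A_w = 4 = 2^2 = 4 ✓.


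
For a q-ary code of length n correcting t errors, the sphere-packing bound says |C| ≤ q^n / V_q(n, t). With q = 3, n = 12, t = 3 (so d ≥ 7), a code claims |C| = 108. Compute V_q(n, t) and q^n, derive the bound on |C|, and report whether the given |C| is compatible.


V_q(n, t) = 2049, q^n = 531441, Hamming bound = 259, |C| = 108 ≤ bound (satisfied).

Step 1: Compute V_q(n, t) = Σ_{j=0}^3 C(n, j) (q−1)^j.
  j = 0: C(12,0)·(2)^0 = 1·1 = 1.
  j = 1: C(12,1)·(2)^1 = 12·2 = 24.
  j = 2: C(12,2)·(2)^2 = 66·4 = 264.
  j = 3: C(12,3)·(2)^3 = 220·8 = 1760.
  V_q(n, t) = 1 + 24 + 264 + 1760 = 2049.
Step 2: q^n = 3^12 = 531441.
Step 3: Hamming bound ⌊q^n / V_q(n,t)⌋ = ⌊531441/2049⌋ = 259.
Step 4: Compare |C| = 108 to 259: satisfied.
The claimed |C| lies below the Hamming bound.


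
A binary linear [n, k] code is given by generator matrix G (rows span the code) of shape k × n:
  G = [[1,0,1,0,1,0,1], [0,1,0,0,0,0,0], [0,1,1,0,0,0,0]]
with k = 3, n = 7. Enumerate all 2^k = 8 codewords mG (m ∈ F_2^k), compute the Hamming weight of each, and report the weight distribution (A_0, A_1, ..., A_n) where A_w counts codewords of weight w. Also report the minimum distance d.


Weight distribution: A_0 = 1, A_1 = 2, A_2 = 1, A_3 = 1, A_4 = 2, A_5 = 1. Minimum distance d = 1.

Enumerate all 2^3 = 8 messages m ∈ F_2^3.
For each, compute codeword c = mG in F_2^7, then tally its weight.
  m = 000 → c = 0000000, weight = 0.
  m = 100 → c = 1010101, weight = 4.
  m = 010 → c = 0100000, weight = 1.
  m = 110 → c = 1110101, weight = 5.
  m = 001 → c = 0110000, weight = 2.
  m = 101 → c = 1100101, weight = 4.
  m = 011 → c = 0010000, weight = 1.
  m = 111 → c = 1000101, weight = 3.
Tally weights:
  weight 0: 1 codewords.
  weight 1: 2 codewords.
  weight 2: 1 codewords.
  weight 3: 1 codewords.
  weight 4: 2 codewords.
  weight 5: 1 codewords.
Minimum distance d = smallest w > 0 with A_w > 0 = 1.
Sanity: Σ A_w = 8 = 2^3 = 8 ✓.


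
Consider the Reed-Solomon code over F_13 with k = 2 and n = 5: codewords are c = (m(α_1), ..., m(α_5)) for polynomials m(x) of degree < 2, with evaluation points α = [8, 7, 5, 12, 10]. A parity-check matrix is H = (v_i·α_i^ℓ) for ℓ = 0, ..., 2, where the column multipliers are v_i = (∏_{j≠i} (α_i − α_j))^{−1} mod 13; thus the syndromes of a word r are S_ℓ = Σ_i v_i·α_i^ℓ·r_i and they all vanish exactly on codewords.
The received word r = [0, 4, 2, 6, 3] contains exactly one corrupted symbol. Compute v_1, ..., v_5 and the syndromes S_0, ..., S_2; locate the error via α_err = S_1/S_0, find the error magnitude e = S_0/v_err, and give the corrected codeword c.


S = (10, 5, 9), error at position 2, error magnitude e = 12, c = [0, 5, 2, 6, 3].

Step 1: column multipliers v_i = (∏_{j≠i}(α_i − α_j))^{−1} mod 13.
  i = 1 (α = 8): (8−7)(8−5)(8−12)(8−10) = 1·3·(−4)·(−2) = 24 ≡ 11, so v_1 = 11^{−1} = 6 (mod 13).
  i = 2 (α = 7): (7−8)(7−5)(7−12)(7−10) = (−1)·2·(−5)·(−3) = −30 ≡ 9, so v_2 = 9^{−1} = 3 (mod 13).
  i = 3 (α = 5): (5−8)(5−7)(5−12)(5−10) = (−3)·(−2)·(−7)·(−5) = 210 ≡ 2, so v_3 = 2^{−1} = 7 (mod 13).
  i = 4 (α = 12): (12−8)(12−7)(12−5)(12−10) = 4·5·7·2 = 280 ≡ 7, so v_4 = 7^{−1} = 2 (mod 13).
  i = 5 (α = 10): (10−8)(10−7)(10−5)(10−12) = 2·3·5·(−2) = −60 ≡ 5, so v_5 = 5^{−1} = 8 (mod 13).
  v = [6, 3, 7, 2, 8].
Step 2: syndromes of r = [0, 4, 2, 6, 3] (all sums mod 13).
  S_0 = Σ v_i r_i = 6·0 + 3·4 + 7·2 + 2·6 + 8·3 = 62 ≡ 10.
  S_1 = Σ v_i α_i r_i = 6·8·0 + 3·7·4 + 7·5·2 + 2·12·6 + 8·10·3 = 538 ≡ 5.
  α_i^2 mod 13 = [12, 10, 12, 1, 9].
  S_2 = Σ v_i α_i^2 r_i = 6·12·0 + 3·10·4 + 7·12·2 + 2·1·6 + 8·9·3 = 516 ≡ 9.
  S = (10, 5, 9) ≠ 0, so r is not a codeword (an error is present).
Step 3: locate the error. For a single error e at position i, S_ℓ = v_i·e·α_i^ℓ, so α_err = S_1/S_0.
  S_0^{−1} = 10^{−1} = 4 (mod 13), so α_err = 5·4 = 20 ≡ 7 = α_2. Error position i = 2.
  Consistency check: S_2/S_1 = 9·8 = 72 ≡ 7 = α_err ✓ (single-error assumption holds).
Step 4: error magnitude e = S_0/v_2 = S_0·∏_{j≠2}(α_2 − α_j) = 10·9 = 90 ≡ 12 (mod 13).
Step 5: correct position 2: c_2 = r_2 − e = 4 − 12 ≡ 5 (mod 13). Hence c = [0, 5, 2, 6, 3].
  Check: interpolating c through the α_i gives m(x) = 1 + 8·x (degree < 2) with m(α_i) = c_i for every i, so c is indeed a codeword.


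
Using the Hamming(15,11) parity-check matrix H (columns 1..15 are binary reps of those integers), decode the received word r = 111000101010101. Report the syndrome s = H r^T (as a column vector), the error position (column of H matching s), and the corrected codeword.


s = (0, 1, 1, 1)^T, error position = 7, corrected codeword c = 111000001010101

Compute s = H r^T mod 2 one row at a time:
  s_1 = 0 + 1 + 0 + 1 + 0 + 1 + 0 + 1 = 4 ≡ 0 (mod 2).
  s_2 = 0 + 0 + 0 + 1 + 0 + 1 + 0 + 1 = 3 ≡ 1 (mod 2).
  s_3 = 1 + 1 + 0 + 1 + 0 + 1 + 0 + 1 = 5 ≡ 1 (mod 2).
  s_4 = 1 + 1 + 0 + 1 + 1 + 1 + 1 + 1 = 7 ≡ 1 (mod 2).
s = (0, 1, 1, 1)^T — this equals column 7 of H (binary 0111), so error is at position 7.
Correct: flip bit 7 of r = 111000101010101 to get c = 111000001010101.


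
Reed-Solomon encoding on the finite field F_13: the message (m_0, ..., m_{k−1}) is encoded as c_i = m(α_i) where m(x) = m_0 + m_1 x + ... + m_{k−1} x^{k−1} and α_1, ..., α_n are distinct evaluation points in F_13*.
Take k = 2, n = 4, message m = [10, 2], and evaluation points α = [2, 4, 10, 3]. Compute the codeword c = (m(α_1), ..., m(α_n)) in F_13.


c = [1, 5, 4, 3]

Message polynomial: m(x) = 10 + 2·x (mod 13).
For each evaluation point α_i, compute m(α_i) mod 13:
  α_1 = 2: Horner steps 2 → 1, so m(2) = 1.
  α_2 = 4: Horner steps 2 → 5, so m(4) = 5.
  α_3 = 10: Horner steps 2 → 4, so m(10) = 4.
  α_4 = 3: Horner steps 2 → 3, so m(3) = 3.
Codeword c = [1, 5, 4, 3] ∈ F_13^4.


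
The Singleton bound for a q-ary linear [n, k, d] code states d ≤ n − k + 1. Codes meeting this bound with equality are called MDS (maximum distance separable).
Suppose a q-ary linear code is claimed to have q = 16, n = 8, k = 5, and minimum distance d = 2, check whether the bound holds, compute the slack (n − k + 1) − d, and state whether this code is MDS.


Singleton RHS = n − k + 1 = 4, slack = 2, bound satisfied, not MDS.

Singleton bound: d ≤ n − k + 1.
Here n = 8, k = 5, so n − k + 1 = 4.
Given d = 2, check d ≤ 4: YES.
Slack = (n − k + 1) − d = 2.
The code is NOT MDS (slack = 2 > 0).
Description: the claimed parameters are [8, 5, 2]_16; such a code would be non-MDS.


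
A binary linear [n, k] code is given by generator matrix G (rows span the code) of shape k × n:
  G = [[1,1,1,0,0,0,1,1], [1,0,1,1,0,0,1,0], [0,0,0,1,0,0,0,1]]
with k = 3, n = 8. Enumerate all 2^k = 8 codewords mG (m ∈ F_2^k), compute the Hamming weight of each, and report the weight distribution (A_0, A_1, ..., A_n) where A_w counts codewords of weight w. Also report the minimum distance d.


Weight distribution: A_0 = 1, A_1 = 1, A_2 = 1, A_3 = 1, A_4 = 2, A_5 = 2. Minimum distance d = 1.

Enumerate all 2^3 = 8 messages m ∈ F_2^3.
For each, compute codeword c = mG in F_2^8, then tally its weight.
  m = 000 → c = 00000000, weight = 0.
  m = 100 → c = 11100011, weight = 5.
  m = 010 → c = 10110010, weight = 4.
  m = 110 → c = 01010001, weight = 3.
  m = 001 → c = 00010001, weight = 2.
  m = 101 → c = 11110010, weight = 5.
  m = 011 → c = 10100011, weight = 4.
  m = 111 → c = 01000000, weight = 1.
Tally weights:
  weight 0: 1 codewords.
  weight 1: 1 codewords.
  weight 2: 1 codewords.
  weight 3: 1 codewords.
  weight 4: 2 codewords.
  weight 5: 2 codewords.
Minimum distance d = smallest w > 0 with A_w > 0 = 1.
Sanity: Σ A_w = 8 = 2^3 = 8 ✓.


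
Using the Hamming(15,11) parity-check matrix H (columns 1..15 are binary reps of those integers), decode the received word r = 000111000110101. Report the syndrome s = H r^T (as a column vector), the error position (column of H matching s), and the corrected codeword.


s = (0, 1, 0, 0)^T, error position = 4, corrected codeword c = 000011000110101

Compute s = H r^T mod 2 one row at a time:
  s_1 = 0 + 0 + 1 + 1 + 0 + 1 + 0 + 1 = 4 ≡ 0 (mod 2).
  s_2 = 1 + 1 + 1 + 0 + 0 + 1 + 0 + 1 = 5 ≡ 1 (mod 2).
  s_3 = 0 + 0 + 1 + 0 + 1 + 1 + 0 + 1 = 4 ≡ 0 (mod 2).
  s_4 = 0 + 0 + 1 + 0 + 0 + 1 + 1 + 1 = 4 ≡ 0 (mod 2).
s = (0, 1, 0, 0)^T — this equals column 4 of H (binary 0100), so error is at position 4.
Correct: flip bit 4 of r = 000111000110101 to get c = 000011000110101.


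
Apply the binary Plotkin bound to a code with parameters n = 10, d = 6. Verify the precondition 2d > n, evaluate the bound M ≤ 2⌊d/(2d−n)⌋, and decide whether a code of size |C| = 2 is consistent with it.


Plotkin bound M ≤ 6; given |C| = 2 ≤ bound (satisfied).

Check applicability: 2d = 12, n = 10.
2d − n = 2 > 0, so Plotkin applies.
Compute d/(2d−n) = 6/2 ≈ 3.0000.
⌊d/(2d−n)⌋ = 3.
Plotkin bound: M ≤ 2·3 = 6.
Given |C| = 2, check: satisfied.
This |C| is below the Plotkin bound.


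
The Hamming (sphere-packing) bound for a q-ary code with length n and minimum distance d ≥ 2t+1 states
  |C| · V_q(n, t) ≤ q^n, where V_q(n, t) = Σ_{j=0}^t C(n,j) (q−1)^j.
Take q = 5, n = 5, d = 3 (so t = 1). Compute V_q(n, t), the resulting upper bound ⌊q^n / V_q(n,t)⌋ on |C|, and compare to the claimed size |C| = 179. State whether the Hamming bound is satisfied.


V_q(n, t) = 21, q^n = 3125, Hamming bound = 148, |C| = 179 > bound (violated).

Step 1: Compute V_q(n, t) = Σ_{j=0}^1 C(n, j) (q−1)^j.
  j = 0: C(5,0)·(4)^0 = 1·1 = 1.
  j = 1: C(5,1)·(4)^1 = 5·4 = 20.
  V_q(n, t) = 1 + 20 = 21.
Step 2: q^n = 5^5 = 3125.
Step 3: Hamming bound ⌊q^n / V_q(n,t)⌋ = ⌊3125/21⌋ = 148.
Step 4: Compare |C| = 179 to 148: violated.
The claimed |C| lies above the Hamming bound, so no 5-ary code of length 5 with d ≥ 3 can have 179 codewords.


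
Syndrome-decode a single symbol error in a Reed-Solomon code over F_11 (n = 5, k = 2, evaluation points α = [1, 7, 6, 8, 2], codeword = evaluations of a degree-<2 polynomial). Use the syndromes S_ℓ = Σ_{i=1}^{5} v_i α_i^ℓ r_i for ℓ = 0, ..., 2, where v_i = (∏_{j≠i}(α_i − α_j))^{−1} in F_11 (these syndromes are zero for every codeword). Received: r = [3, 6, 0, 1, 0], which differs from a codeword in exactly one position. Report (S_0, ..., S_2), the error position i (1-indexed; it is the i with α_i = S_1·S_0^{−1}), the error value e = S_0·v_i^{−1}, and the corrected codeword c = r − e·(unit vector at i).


S = (2, 4, 8), error at position 5, error magnitude e = 2, c = [3, 6, 0, 1, 9].

Step 1: column multipliers v_i = (∏_{j≠i}(α_i − α_j))^{−1} mod 11.
  i = 1 (α = 1): (1−7)(1−6)(1−8)(1−2) = (−6)·(−5)·(−7)·(−1) = 210 ≡ 1, so v_1 = 1^{−1} = 1 (mod 11).
  i = 2 (α = 7): (7−1)(7−6)(7−8)(7−2) = 6·1·(−1)·5 = −30 ≡ 3, so v_2 = 3^{−1} = 4 (mod 11).
  i = 3 (α = 6): (6−1)(6−7)(6−8)(6−2) = 5·(−1)·(−2)·4 = 40 ≡ 7, so v_3 = 7^{−1} = 8 (mod 11).
  i = 4 (α = 8): (8−1)(8−7)(8−6)(8−2) = 7·1·2·6 = 84 ≡ 7, so v_4 = 7^{−1} = 8 (mod 11).
  i = 5 (α = 2): (2−1)(2−7)(2−6)(2−8) = 1·(−5)·(−4)·(−6) = −120 ≡ 1, so v_5 = 1^{−1} = 1 (mod 11).
  v = [1, 4, 8, 8, 1].
Step 2: syndromes of r = [3, 6, 0, 1, 0] (all sums mod 11).
  S_0 = Σ v_i r_i = 1·3 + 4·6 + 8·0 + 8·1 + 1·0 = 35 ≡ 2.
  S_1 = Σ v_i α_i r_i = 1·1·3 + 4·7·6 + 8·6·0 + 8·8·1 + 1·2·0 = 235 ≡ 4.
  α_i^2 mod 11 = [1, 5, 3, 9, 4].
  S_2 = Σ v_i α_i^2 r_i = 1·1·3 + 4·5·6 + 8·3·0 + 8·9·1 + 1·4·0 = 195 ≡ 8.
  S = (2, 4, 8) ≠ 0, so r is not a codeword (an error is present).
Step 3: locate the error. For a single error e at position i, S_ℓ = v_i·e·α_i^ℓ, so α_err = S_1/S_0.
  S_0^{−1} = 2^{−1} = 6 (mod 11), so α_err = 4·6 = 24 ≡ 2 = α_5. Error position i = 5.
  Consistency check: S_2/S_1 = 8·3 = 24 ≡ 2 = α_err ✓ (single-error assumption holds).
Step 4: error magnitude e = S_0/v_5 = S_0·∏_{j≠5}(α_5 − α_j) = 2·1 = 2 ≡ 2 (mod 11).
Step 5: correct position 5: c_5 = r_5 − e = 0 − 2 ≡ 9 (mod 11). Hence c = [3, 6, 0, 1, 9].
  Check: interpolating c through the α_i gives m(x) = 8 + 6·x (degree < 2) with m(α_i) = c_i for every i, so c is indeed a codeword.
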